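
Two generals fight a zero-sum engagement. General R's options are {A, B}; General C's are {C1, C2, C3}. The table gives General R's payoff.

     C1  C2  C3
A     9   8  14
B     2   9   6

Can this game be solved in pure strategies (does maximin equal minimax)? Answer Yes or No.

Row minima: A → 8, B → 2; maximin = 8.
Column maxima: C1 → 9, C2 → 9, C3 → 14; minimax = 9.
8 ≠ 9, so no pure-strategy equilibrium exists.

No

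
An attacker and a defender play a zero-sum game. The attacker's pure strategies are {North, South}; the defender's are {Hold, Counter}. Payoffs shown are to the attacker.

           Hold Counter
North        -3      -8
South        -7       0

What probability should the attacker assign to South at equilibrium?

5/12

Row minima: North → -8, South → -7; maximin = -7.
Column maxima: Hold → -3, Counter → 0; minimax = -3.
-7 ≠ -3, so there is no saddle point; optimal play is mixed.
Let the attacker play North with probability p. Expected payoff against Hold: (-3)p + (-7)(1−p) = 4p − 7; against Counter: (-8)p + 0(1−p) = −8p.
Setting these equal: 4p − 7 = −8p ⇒ 12p = 7 ⇒ p = 7/12, and the value is (4)·(7/12) − 7 = -14/3.
For the defender: with q = P(Hold), equating North's and South's payoffs gives 5q − 8 = −7q ⇒ q = 2/3.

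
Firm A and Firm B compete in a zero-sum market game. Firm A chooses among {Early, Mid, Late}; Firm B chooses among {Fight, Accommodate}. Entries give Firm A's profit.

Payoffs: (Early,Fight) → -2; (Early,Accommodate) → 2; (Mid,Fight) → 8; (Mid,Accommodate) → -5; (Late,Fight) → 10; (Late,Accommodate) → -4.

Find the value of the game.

Row minima: Early → -2, Mid → -5, Late → -4; maximin = -2.
Column maxima: Fight → 10, Accommodate → 2; minimax = 2.
-2 ≠ 2, so there is no saddle point; optimal play is mixed.
Mid is strictly dominated by Late, so Firm A never plays it.
On the remaining 2×2 (Early, Late vs Fight, Accommodate):
Let Firm A play Early with probability p. Expected payoff against Fight: (-2)p + 10(1−p) = −12p + 10; against Accommodate: 2p + (-4)(1−p) = 6p − 4.
Setting these equal: −12p + 10 = 6p − 4 ⇒ −18p = -14 ⇒ p = 7/9, and the value is (-12)·(7/9) + 10 = 2/3.
For Firm B: with q = P(Fight), equating Early's and Late's payoffs gives −4q + 2 = 14q − 4 ⇒ q = 1/3.

2/3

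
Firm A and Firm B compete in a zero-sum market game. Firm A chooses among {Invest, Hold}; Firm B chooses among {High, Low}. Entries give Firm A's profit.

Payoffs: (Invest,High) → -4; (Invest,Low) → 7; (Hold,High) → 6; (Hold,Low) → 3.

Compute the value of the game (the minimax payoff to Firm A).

27/7

Row minima: Invest → -4, Hold → 3; maximin = 3.
Column maxima: High → 6, Low → 7; minimax = 6.
3 ≠ 6, so there is no saddle point; optimal play is mixed.
Let Firm A play Invest with probability p. Expected payoff against High: (-4)p + 6(1−p) = −10p + 6; against Low: 7p + 3(1−p) = 4p + 3.
Setting these equal: −10p + 6 = 4p + 3 ⇒ −14p = -3 ⇒ p = 3/14, and the value is (-10)·(3/14) + 6 = 27/7.
For Firm B: with q = P(High), equating Invest's and Hold's payoffs gives −11q + 7 = 3q + 3 ⇒ q = 2/7.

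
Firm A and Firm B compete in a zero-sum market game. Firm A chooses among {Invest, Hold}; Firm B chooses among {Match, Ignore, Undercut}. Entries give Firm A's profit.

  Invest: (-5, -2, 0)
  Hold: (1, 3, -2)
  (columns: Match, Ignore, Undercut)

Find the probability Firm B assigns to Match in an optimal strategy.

1/4

Row minima: Invest → -5, Hold → -2; maximin = -2.
Column maxima: Match → 1, Ignore → 3, Undercut → 0; minimax = 0.
-2 ≠ 0, so there is no saddle point; optimal play is mixed.
Ignore is strictly dominated by Match (it gives Firm A strictly more in every row), so Firm B never plays it.
On the remaining 2×2 (Invest, Hold vs Match, Undercut):
Let Firm A play Invest with probability p. Expected payoff against Match: (-5)p + 1(1−p) = −6p + 1; against Undercut: 0p + (-2)(1−p) = 2p − 2.
Setting these equal: −6p + 1 = 2p − 2 ⇒ −8p = -3 ⇒ p = 3/8, and the value is (-6)·(3/8) + 1 = -5/4.
For Firm B: with q = P(Match), equating Invest's and Hold's payoffs gives −5q = 3q − 2 ⇒ q = 1/4.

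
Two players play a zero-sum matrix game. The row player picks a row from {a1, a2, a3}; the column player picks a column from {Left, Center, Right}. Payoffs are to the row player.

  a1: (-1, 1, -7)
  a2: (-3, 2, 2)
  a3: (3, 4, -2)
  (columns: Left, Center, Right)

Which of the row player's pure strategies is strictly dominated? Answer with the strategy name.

a1

a3 gives a strictly higher payoff than a1 against every column: 3 > -1, 4 > 1, -2 > -7.
So a1 is strictly dominated and the row player never plays it.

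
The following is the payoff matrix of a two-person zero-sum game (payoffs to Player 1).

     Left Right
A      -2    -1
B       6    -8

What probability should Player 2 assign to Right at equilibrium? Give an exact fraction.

8/15

Row minima: A → -2, B → -8; maximin = -2.
Column maxima: Left → 6, Right → -1; minimax = -1.
-2 ≠ -1, so there is no saddle point; optimal play is mixed.
Let Player 1 play A with probability p. Expected payoff against Left: (-2)p + 6(1−p) = −8p + 6; against Right: (-1)p + (-8)(1−p) = 7p − 8.
Setting these equal: −8p + 6 = 7p − 8 ⇒ −15p = -14 ⇒ p = 14/15, and the value is (-8)·(14/15) + 6 = -22/15.
For Player 2: with q = P(Left), equating A's and B's payoffs gives −q − 1 = 14q − 8 ⇒ q = 7/15.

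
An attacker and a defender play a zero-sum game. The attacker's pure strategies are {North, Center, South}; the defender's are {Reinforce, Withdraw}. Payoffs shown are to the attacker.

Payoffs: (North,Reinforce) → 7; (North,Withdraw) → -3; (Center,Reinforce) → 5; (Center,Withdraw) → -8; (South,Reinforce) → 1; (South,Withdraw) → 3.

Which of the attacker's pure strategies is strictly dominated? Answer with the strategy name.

Center

North gives a strictly higher payoff than Center against every column: 7 > 5, -3 > -8.
So Center is strictly dominated and the attacker never plays it.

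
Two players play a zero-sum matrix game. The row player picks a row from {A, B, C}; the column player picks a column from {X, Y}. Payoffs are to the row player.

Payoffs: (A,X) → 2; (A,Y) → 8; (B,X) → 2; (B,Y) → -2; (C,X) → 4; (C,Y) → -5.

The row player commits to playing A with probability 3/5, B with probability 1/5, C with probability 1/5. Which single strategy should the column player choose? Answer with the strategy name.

If the column player plays X, the row player's expected payoff is (3/5)·2 + (1/5)·2 + (1/5)·4 = 12/5.
If the column player plays Y, the row player's expected payoff is (3/5)·8 + (1/5)·(-2) + (1/5)·(-5) = 17/5.
The column player minimizes the row player's payoff; the smallest is 12/5, so the best response is X.

X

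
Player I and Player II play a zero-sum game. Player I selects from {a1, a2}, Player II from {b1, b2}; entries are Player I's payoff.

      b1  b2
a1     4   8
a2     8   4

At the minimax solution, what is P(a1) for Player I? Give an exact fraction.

Row minima: a1 → 4, a2 → 4; maximin = 4.
Column maxima: b1 → 8, b2 → 8; minimax = 8.
4 ≠ 8, so there is no saddle point; optimal play is mixed.
Let Player I play a1 with probability p. Expected payoff against b1: 4p + 8(1−p) = −4p + 8; against b2: 8p + 4(1−p) = 4p + 4.
Setting these equal: −4p + 8 = 4p + 4 ⇒ −8p = -4 ⇒ p = 1/2, and the value is (-4)·(1/2) + 8 = 6.
For Player II: with q = P(b1), equating a1's and a2's payoffs gives −4q + 8 = 4q + 4 ⇒ q = 1/2.

1/2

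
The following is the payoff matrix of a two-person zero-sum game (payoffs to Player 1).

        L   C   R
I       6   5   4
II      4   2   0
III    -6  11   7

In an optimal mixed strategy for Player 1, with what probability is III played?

Row minima: I → 4, II → 0, III → -6; maximin = 4.
Column maxima: L → 6, C → 11, R → 7; minimax = 6.
4 ≠ 6, so there is no saddle point; optimal play is mixed.
II is strictly dominated by I, so Player 1 never plays it.
C is strictly dominated by R (it gives Player 1 strictly more in every row), so Player 2 never plays it.
On the remaining 2×2 (I, III vs L, R):
Let Player 1 play I with probability p. Expected payoff against L: 6p + (-6)(1−p) = 12p − 6; against R: 4p + 7(1−p) = −3p + 7.
Setting these equal: 12p − 6 = −3p + 7 ⇒ 15p = 13 ⇒ p = 13/15, and the value is (12)·(13/15) − 6 = 22/5.
For Player 2: with q = P(L), equating I's and III's payoffs gives 2q + 4 = −13q + 7 ⇒ q = 1/5.

2/15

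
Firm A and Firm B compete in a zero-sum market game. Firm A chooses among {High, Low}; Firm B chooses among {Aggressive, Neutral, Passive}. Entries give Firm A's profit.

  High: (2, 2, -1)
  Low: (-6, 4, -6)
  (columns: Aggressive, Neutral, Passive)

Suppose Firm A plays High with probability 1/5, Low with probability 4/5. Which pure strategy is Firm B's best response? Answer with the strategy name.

If Firm B plays Aggressive, Firm A's expected payoff is (1/5)·2 + (4/5)·(-6) = -22/5.
If Firm B plays Neutral, Firm A's expected payoff is (1/5)·2 + (4/5)·4 = 18/5.
If Firm B plays Passive, Firm A's expected payoff is (1/5)·(-1) + (4/5)·(-6) = -5.
Firm B minimizes Firm A's payoff; the smallest is -5, so the best response is Passive.

Passive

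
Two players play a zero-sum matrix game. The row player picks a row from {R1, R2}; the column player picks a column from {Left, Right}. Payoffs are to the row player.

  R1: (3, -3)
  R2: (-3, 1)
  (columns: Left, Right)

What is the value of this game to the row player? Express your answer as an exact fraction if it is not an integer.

Row minima: R1 → -3, R2 → -3; maximin = -3.
Column maxima: Left → 3, Right → 1; minimax = 1.
-3 ≠ 1, so there is no saddle point; optimal play is mixed.
Let the row player play R1 with probability p. Expected payoff against Left: 3p + (-3)(1−p) = 6p − 3; against Right: (-3)p + 1(1−p) = −4p + 1.
Setting these equal: 6p − 3 = −4p + 1 ⇒ 10p = 4 ⇒ p = 2/5, and the value is (6)·(2/5) − 3 = -3/5.
For the column player: with q = P(Left), equating R1's and R2's payoffs gives 6q − 3 = −4q + 1 ⇒ q = 2/5.

-3/5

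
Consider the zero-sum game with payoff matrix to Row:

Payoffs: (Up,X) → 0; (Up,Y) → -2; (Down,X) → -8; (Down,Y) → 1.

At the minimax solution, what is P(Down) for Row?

2/11

Row minima: Up → -2, Down → -8; maximin = -2.
Column maxima: X → 0, Y → 1; minimax = 0.
-2 ≠ 0, so there is no saddle point; optimal play is mixed.
Let Row play Up with probability p. Expected payoff against X: 0p + (-8)(1−p) = 8p − 8; against Y: (-2)p + 1(1−p) = −3p + 1.
Setting these equal: 8p − 8 = −3p + 1 ⇒ 11p = 9 ⇒ p = 9/11, and the value is (8)·(9/11) − 8 = -16/11.
For Column: with q = P(X), equating Up's and Down's payoffs gives 2q − 2 = −9q + 1 ⇒ q = 3/11.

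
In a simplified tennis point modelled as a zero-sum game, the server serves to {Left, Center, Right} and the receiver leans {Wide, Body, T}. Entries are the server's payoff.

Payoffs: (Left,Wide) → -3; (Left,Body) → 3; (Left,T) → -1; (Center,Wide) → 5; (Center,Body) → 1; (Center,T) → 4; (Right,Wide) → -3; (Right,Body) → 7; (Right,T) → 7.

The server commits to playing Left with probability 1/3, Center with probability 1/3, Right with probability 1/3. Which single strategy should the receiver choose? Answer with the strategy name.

Wide

If the receiver plays Wide, the server's expected payoff is (1/3)·(-3) + (1/3)·5 + (1/3)·(-3) = -1/3.
If the receiver plays Body, the server's expected payoff is (1/3)·3 + (1/3)·1 + (1/3)·7 = 11/3.
If the receiver plays T, the server's expected payoff is (1/3)·(-1) + (1/3)·4 + (1/3)·7 = 10/3.
The receiver minimizes the server's payoff; the smallest is -1/3, so the best response is Wide.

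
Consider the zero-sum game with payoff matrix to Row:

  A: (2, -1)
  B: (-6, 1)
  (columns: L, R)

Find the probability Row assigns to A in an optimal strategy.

Row minima: A → -1, B → -6; maximin = -1.
Column maxima: L → 2, R → 1; minimax = 1.
-1 ≠ 1, so there is no saddle point; optimal play is mixed.
Let Row play A with probability p. Expected payoff against L: 2p + (-6)(1−p) = 8p − 6; against R: (-1)p + 1(1−p) = −2p + 1.
Setting these equal: 8p − 6 = −2p + 1 ⇒ 10p = 7 ⇒ p = 7/10, and the value is (8)·(7/10) − 6 = -2/5.
For Column: with q = P(L), equating A's and B's payoffs gives 3q − 1 = −7q + 1 ⇒ q = 1/5.

7/10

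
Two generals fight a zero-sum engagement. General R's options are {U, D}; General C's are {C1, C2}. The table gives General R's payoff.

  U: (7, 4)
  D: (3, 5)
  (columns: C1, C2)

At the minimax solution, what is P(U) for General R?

2/5

Row minima: U → 4, D → 3; maximin = 4.
Column maxima: C1 → 7, C2 → 5; minimax = 5.
4 ≠ 5, so there is no saddle point; optimal play is mixed.
Let General R play U with probability p. Expected payoff against C1: 7p + 3(1−p) = 4p + 3; against C2: 4p + 5(1−p) = −p + 5.
Setting these equal: 4p + 3 = −p + 5 ⇒ 5p = 2 ⇒ p = 2/5, and the value is (4)·(2/5) + 3 = 23/5.
For General C: with q = P(C1), equating U's and D's payoffs gives 3q + 4 = −2q + 5 ⇒ q = 1/5.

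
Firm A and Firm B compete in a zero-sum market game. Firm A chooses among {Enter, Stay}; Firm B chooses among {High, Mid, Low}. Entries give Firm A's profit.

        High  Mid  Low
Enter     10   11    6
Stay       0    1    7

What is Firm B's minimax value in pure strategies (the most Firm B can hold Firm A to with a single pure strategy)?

Column maxima: High → 10, Mid → 11, Low → 7.
The smallest of these is 7.

7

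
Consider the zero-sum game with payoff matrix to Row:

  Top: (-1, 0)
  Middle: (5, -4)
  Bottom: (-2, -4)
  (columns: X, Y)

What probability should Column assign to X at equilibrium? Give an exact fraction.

Row minima: Top → -1, Middle → -4, Bottom → -4; maximin = -1.
Column maxima: X → 5, Y → 0; minimax = 0.
-1 ≠ 0, so there is no saddle point; optimal play is mixed.
Bottom is strictly dominated by Top, so Row never plays it.
On the remaining 2×2 (Top, Middle vs X, Y):
Let Row play Top with probability p. Expected payoff against X: (-1)p + 5(1−p) = −6p + 5; against Y: 0p + (-4)(1−p) = 4p − 4.
Setting these equal: −6p + 5 = 4p − 4 ⇒ −10p = -9 ⇒ p = 9/10, and the value is (-6)·(9/10) + 5 = -2/5.
For Column: with q = P(X), equating Top's and Middle's payoffs gives −q = 9q − 4 ⇒ q = 2/5.

2/5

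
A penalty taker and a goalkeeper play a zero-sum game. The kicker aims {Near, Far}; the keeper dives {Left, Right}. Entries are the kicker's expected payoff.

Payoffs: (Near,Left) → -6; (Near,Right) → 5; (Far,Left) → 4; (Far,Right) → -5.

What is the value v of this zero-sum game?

Row minima: Near → -6, Far → -5; maximin = -5.
Column maxima: Left → 4, Right → 5; minimax = 4.
-5 ≠ 4, so there is no saddle point; optimal play is mixed.
Let the kicker play Near with probability p. Expected payoff against Left: (-6)p + 4(1−p) = −10p + 4; against Right: 5p + (-5)(1−p) = 10p − 5.
Setting these equal: −10p + 4 = 10p − 5 ⇒ −20p = -9 ⇒ p = 9/20, and the value is (-10)·(9/20) + 4 = -1/2.
For the keeper: with q = P(Left), equating Near's and Far's payoffs gives −11q + 5 = 9q − 5 ⇒ q = 1/2.

-1/2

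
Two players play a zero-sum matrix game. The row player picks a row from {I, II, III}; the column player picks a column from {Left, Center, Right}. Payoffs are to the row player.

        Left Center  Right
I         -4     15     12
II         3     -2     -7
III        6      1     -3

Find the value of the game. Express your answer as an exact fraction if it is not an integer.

12/5

Row minima: I → -4, II → -7, III → -3; maximin = -3.
Column maxima: Left → 6, Center → 15, Right → 12; minimax = 6.
-3 ≠ 6, so there is no saddle point; optimal play is mixed.
II is strictly dominated by III, so the row player never plays it.
Center is strictly dominated by Right (it gives the row player strictly more in every row), so the column player never plays it.
On the remaining 2×2 (I, III vs Left, Right):
Let the row player play I with probability p. Expected payoff against Left: (-4)p + 6(1−p) = −10p + 6; against Right: 12p + (-3)(1−p) = 15p − 3.
Setting these equal: −10p + 6 = 15p − 3 ⇒ −25p = -9 ⇒ p = 9/25, and the value is (-10)·(9/25) + 6 = 12/5.
For the column player: with q = P(Left), equating I's and III's payoffs gives −16q + 12 = 9q − 3 ⇒ q = 3/5.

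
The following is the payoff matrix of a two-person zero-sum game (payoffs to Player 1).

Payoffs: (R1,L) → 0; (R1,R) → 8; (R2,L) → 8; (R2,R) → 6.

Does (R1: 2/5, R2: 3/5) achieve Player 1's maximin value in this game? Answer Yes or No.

No

Against L this mix gives (2/5)·0 + (3/5)·8 = 24/5.
Against R this mix gives (2/5)·8 + (3/5)·6 = 34/5.
Player 2 will play L, holding Player 1 to 24/5. Shifting weight toward the row that does better against L would raise this floor (the equalizing mix achieves 32/5 against both L and R), so the proposed strategy is not optimal.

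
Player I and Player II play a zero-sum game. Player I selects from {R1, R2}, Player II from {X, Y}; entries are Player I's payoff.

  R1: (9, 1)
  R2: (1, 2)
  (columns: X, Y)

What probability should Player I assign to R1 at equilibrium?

1/9

Row minima: R1 → 1, R2 → 1; maximin = 1.
Column maxima: X → 9, Y → 2; minimax = 2.
1 ≠ 2, so there is no saddle point; optimal play is mixed.
Let Player I play R1 with probability p. Expected payoff against X: 9p + 1(1−p) = 8p + 1; against Y: 1p + 2(1−p) = −p + 2.
Setting these equal: 8p + 1 = −p + 2 ⇒ 9p = 1 ⇒ p = 1/9, and the value is (8)·(1/9) + 1 = 17/9.
For Player II: with q = P(X), equating R1's and R2's payoffs gives 8q + 1 = −q + 2 ⇒ q = 1/9.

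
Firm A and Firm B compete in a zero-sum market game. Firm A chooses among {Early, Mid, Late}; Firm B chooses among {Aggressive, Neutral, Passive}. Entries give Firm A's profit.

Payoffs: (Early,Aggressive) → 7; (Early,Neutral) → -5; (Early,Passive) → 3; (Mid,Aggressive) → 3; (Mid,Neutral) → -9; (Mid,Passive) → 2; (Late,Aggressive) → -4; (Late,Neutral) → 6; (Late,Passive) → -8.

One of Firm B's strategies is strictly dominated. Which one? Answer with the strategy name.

Aggressive

Passive holds Firm A's payoff strictly below Aggressive in every row: 3 < 7, 2 < 3, -8 < -4.
So Aggressive is strictly dominated for Firm B.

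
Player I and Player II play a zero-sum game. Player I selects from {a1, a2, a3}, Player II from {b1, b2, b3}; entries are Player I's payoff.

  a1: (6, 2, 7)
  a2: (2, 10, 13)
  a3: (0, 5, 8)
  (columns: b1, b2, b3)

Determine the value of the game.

Row minima: a1 → 2, a2 → 2, a3 → 0; maximin = 2.
Column maxima: b1 → 6, b2 → 10, b3 → 13; minimax = 6.
2 ≠ 6, so there is no saddle point; optimal play is mixed.
a3 is strictly dominated by a2, so Player I never plays it.
b3 is strictly dominated by b1 (it gives Player I strictly more in every row), so Player II never plays it.
On the remaining 2×2 (a1, a2 vs b1, b2):
Let Player I play a1 with probability p. Expected payoff against b1: 6p + 2(1−p) = 4p + 2; against b2: 2p + 10(1−p) = −8p + 10.
Setting these equal: 4p + 2 = −8p + 10 ⇒ 12p = 8 ⇒ p = 2/3, and the value is (4)·(2/3) + 2 = 14/3.
For Player II: with q = P(b1), equating a1's and a2's payoffs gives 4q + 2 = −8q + 10 ⇒ q = 2/3.

14/3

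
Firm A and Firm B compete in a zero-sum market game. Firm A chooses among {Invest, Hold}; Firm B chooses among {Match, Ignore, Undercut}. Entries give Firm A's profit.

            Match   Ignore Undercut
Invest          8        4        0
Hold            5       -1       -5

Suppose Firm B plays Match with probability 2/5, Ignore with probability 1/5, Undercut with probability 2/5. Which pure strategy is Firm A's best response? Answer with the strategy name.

Invest

Expected payoff of Invest: (2/5)·8 + (1/5)·4 + (2/5)·0 = 4.
Expected payoff of Hold: (2/5)·5 + (1/5)·(-1) + (2/5)·(-5) = -1/5.
The largest is 4, so Firm A's best response is Invest.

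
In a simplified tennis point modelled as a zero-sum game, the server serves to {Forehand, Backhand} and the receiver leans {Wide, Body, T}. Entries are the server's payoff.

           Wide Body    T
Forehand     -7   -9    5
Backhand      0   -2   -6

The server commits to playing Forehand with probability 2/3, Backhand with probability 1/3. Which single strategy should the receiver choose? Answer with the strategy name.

If the receiver plays Wide, the server's expected payoff is (2/3)·(-7) + (1/3)·0 = -14/3.
If the receiver plays Body, the server's expected payoff is (2/3)·(-9) + (1/3)·(-2) = -20/3.
If the receiver plays T, the server's expected payoff is (2/3)·5 + (1/3)·(-6) = 4/3.
The receiver minimizes the server's payoff; the smallest is -20/3, so the best response is Body.

Body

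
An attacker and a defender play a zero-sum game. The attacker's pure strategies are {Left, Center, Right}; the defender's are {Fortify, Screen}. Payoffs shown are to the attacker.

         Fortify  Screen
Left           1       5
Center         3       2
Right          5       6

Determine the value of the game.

5

Row minima: Left → 1, Center → 2, Right → 5; maximin = 5.
Column maxima: Fortify → 5, Screen → 6; minimax = 5.
Since maximin = minimax = 5, there is a saddle point and the value is 5.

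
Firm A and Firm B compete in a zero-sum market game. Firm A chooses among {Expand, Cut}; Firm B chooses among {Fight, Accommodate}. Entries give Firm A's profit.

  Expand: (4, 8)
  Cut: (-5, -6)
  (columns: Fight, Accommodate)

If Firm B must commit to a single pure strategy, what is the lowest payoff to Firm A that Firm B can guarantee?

Column maxima: Fight → 4, Accommodate → 8.
The smallest of these is 4.

4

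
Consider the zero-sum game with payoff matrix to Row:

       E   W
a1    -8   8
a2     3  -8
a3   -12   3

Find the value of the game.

-40/27

Row minima: a1 → -8, a2 → -8, a3 → -12; maximin = -8.
Column maxima: E → 3, W → 8; minimax = 3.
-8 ≠ 3, so there is no saddle point; optimal play is mixed.
a3 is strictly dominated by a1, so Row never plays it.
On the remaining 2×2 (a1, a2 vs E, W):
Let Row play a1 with probability p. Expected payoff against E: (-8)p + 3(1−p) = −11p + 3; against W: 8p + (-8)(1−p) = 16p − 8.
Setting these equal: −11p + 3 = 16p − 8 ⇒ −27p = -11 ⇒ p = 11/27, and the value is (-11)·(11/27) + 3 = -40/27.
For Column: with q = P(E), equating a1's and a2's payoffs gives −16q + 8 = 11q − 8 ⇒ q = 16/27.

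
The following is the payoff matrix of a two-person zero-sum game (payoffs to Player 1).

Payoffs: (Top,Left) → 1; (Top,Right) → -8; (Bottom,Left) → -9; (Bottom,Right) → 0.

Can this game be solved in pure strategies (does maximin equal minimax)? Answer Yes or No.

Row minima: Top → -8, Bottom → -9; maximin = -8.
Column maxima: Left → 1, Right → 0; minimax = 0.
-8 ≠ 0, so no pure-strategy equilibrium exists.

No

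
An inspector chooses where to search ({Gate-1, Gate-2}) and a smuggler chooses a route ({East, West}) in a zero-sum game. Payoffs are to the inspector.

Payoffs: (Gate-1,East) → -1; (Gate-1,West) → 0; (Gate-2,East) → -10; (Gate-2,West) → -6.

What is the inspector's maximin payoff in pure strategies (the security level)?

-1

Row minima: Gate-1 → -1, Gate-2 → -10.
The best of these is -1.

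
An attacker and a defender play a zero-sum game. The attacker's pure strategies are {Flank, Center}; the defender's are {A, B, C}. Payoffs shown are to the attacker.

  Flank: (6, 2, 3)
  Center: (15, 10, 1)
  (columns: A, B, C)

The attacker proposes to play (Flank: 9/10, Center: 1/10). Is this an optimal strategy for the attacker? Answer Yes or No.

Against A this mix gives (9/10)·6 + (1/10)·15 = 69/10.
Against B this mix gives (9/10)·2 + (1/10)·10 = 14/5.
Against C this mix gives (9/10)·3 + (1/10)·1 = 14/5.
All of the defender's active replies (B, C) yield 14/5, and no column does worse for the attacker. The mix makes the defender indifferent and guarantees 14/5, so it is optimal.

Yes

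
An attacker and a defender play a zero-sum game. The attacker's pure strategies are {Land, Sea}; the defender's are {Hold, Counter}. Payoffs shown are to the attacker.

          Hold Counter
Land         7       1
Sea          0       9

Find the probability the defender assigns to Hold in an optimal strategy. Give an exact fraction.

Row minima: Land → 1, Sea → 0; maximin = 1.
Column maxima: Hold → 7, Counter → 9; minimax = 7.
1 ≠ 7, so there is no saddle point; optimal play is mixed.
Let the attacker play Land with probability p. Expected payoff against Hold: 7p + 0(1−p) = 7p; against Counter: 1p + 9(1−p) = −8p + 9.
Setting these equal: 7p = −8p + 9 ⇒ 15p = 9 ⇒ p = 3/5, and the value is (7)·(3/5) = 21/5.
For the defender: with q = P(Hold), equating Land's and Sea's payoffs gives 6q + 1 = −9q + 9 ⇒ q = 8/15.

8/15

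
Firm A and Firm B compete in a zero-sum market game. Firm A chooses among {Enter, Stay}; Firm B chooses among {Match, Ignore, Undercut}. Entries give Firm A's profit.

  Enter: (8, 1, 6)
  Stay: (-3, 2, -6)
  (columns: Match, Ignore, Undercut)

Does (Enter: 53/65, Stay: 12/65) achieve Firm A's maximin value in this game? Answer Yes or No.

Against Match this mix gives (53/65)·8 + (12/65)·(-3) = 388/65.
Against Ignore this mix gives (53/65)·1 + (12/65)·2 = 77/65.
Against Undercut this mix gives (53/65)·6 + (12/65)·(-6) = 246/65.
Firm B will play Ignore, holding Firm A to 77/65. Shifting weight toward the row that does better against Ignore would raise this floor (the equalizing mix achieves 18/13 against both Ignore and Undercut), so the proposed strategy is not optimal.

No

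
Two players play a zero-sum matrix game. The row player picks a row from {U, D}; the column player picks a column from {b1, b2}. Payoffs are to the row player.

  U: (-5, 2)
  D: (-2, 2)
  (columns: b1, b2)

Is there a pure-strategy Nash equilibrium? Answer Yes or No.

Row minima: U → -5, D → -2; maximin = -2.
Column maxima: b1 → -2, b2 → 2; minimax = -2.
maximin = minimax = -2, so a saddle point exists.

Yes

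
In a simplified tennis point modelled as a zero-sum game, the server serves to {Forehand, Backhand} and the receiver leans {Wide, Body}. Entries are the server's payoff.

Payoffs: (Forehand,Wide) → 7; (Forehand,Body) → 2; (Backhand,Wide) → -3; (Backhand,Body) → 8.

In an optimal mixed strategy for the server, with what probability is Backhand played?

5/16

Row minima: Forehand → 2, Backhand → -3; maximin = 2.
Column maxima: Wide → 7, Body → 8; minimax = 7.
2 ≠ 7, so there is no saddle point; optimal play is mixed.
Let the server play Forehand with probability p. Expected payoff against Wide: 7p + (-3)(1−p) = 10p − 3; against Body: 2p + 8(1−p) = −6p + 8.
Setting these equal: 10p − 3 = −6p + 8 ⇒ 16p = 11 ⇒ p = 11/16, and the value is (10)·(11/16) − 3 = 31/8.
For the receiver: with q = P(Wide), equating Forehand's and Backhand's payoffs gives 5q + 2 = −11q + 8 ⇒ q = 3/8.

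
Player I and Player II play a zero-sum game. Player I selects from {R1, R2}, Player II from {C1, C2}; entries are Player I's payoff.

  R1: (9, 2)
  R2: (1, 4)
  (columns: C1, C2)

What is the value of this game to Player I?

Row minima: R1 → 2, R2 → 1; maximin = 2.
Column maxima: C1 → 9, C2 → 4; minimax = 4.
2 ≠ 4, so there is no saddle point; optimal play is mixed.
Let Player I play R1 with probability p. Expected payoff against C1: 9p + 1(1−p) = 8p + 1; against C2: 2p + 4(1−p) = −2p + 4.
Setting these equal: 8p + 1 = −2p + 4 ⇒ 10p = 3 ⇒ p = 3/10, and the value is (8)·(3/10) + 1 = 17/5.
For Player II: with q = P(C1), equating R1's and R2's payoffs gives 7q + 2 = −3q + 4 ⇒ q = 1/5.

17/5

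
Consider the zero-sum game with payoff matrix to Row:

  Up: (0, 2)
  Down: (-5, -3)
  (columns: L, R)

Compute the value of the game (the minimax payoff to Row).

Row minima: Up → 0, Down → -5; maximin = 0.
Column maxima: L → 0, R → 2; minimax = 0.
Since maximin = minimax = 0, there is a saddle point and the value is 0.

0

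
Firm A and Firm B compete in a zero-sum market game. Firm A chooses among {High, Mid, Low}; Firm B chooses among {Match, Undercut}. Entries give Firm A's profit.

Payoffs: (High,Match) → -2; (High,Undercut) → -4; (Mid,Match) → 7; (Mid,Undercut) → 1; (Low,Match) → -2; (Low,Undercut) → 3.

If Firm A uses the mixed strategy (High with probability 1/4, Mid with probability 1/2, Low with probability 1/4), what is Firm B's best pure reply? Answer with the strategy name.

If Firm B plays Match, Firm A's expected payoff is (1/4)·(-2) + (1/2)·7 + (1/4)·(-2) = 5/2.
If Firm B plays Undercut, Firm A's expected payoff is (1/4)·(-4) + (1/2)·1 + (1/4)·3 = 1/4.
Firm B minimizes Firm A's payoff; the smallest is 1/4, so the best response is Undercut.

Undercut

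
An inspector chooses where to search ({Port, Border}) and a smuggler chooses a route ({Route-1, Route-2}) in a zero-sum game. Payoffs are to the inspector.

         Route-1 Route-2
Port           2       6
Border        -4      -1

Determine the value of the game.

Row minima: Port → 2, Border → -4; maximin = 2.
Column maxima: Route-1 → 2, Route-2 → 6; minimax = 2.
Since maximin = minimax = 2, there is a saddle point and the value is 2.

2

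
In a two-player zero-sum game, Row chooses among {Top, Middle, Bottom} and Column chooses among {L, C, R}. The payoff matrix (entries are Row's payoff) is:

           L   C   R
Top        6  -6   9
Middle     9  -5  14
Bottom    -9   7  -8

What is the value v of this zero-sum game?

Row minima: Top → -6, Middle → -5, Bottom → -9; maximin = -5.
Column maxima: L → 9, C → 7, R → 14; minimax = 7.
-5 ≠ 7, so there is no saddle point; optimal play is mixed.
Top is strictly dominated by Middle, so Row never plays it.
R is strictly dominated by L (it gives Row strictly more in every row), so Column never plays it.
On the remaining 2×2 (Middle, Bottom vs L, C):
Let Row play Middle with probability p. Expected payoff against L: 9p + (-9)(1−p) = 18p − 9; against C: (-5)p + 7(1−p) = −12p + 7.
Setting these equal: 18p − 9 = −12p + 7 ⇒ 30p = 16 ⇒ p = 8/15, and the value is (18)·(8/15) − 9 = 3/5.
For Column: with q = P(L), equating Middle's and Bottom's payoffs gives 14q − 5 = −16q + 7 ⇒ q = 2/5.

3/5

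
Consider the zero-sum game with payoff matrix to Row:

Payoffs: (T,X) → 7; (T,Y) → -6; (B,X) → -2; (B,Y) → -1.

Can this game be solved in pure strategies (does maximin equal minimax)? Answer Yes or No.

Row minima: T → -6, B → -2; maximin = -2.
Column maxima: X → 7, Y → -1; minimax = -1.
-2 ≠ -1, so no pure-strategy equilibrium exists.

No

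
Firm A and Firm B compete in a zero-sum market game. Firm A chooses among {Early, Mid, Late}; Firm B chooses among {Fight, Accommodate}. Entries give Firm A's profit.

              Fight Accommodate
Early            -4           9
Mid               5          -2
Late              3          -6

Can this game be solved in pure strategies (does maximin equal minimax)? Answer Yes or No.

No

Row minima: Early → -4, Mid → -2, Late → -6; maximin = -2.
Column maxima: Fight → 5, Accommodate → 9; minimax = 5.
-2 ≠ 5, so no pure-strategy equilibrium exists.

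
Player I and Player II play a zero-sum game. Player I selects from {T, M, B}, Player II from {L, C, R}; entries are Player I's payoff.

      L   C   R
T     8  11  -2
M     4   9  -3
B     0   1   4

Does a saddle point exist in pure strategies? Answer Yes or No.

Row minima: T → -2, M → -3, B → 0; maximin = 0.
Column maxima: L → 8, C → 11, R → 4; minimax = 4.
0 ≠ 4, so no pure-strategy equilibrium exists.

No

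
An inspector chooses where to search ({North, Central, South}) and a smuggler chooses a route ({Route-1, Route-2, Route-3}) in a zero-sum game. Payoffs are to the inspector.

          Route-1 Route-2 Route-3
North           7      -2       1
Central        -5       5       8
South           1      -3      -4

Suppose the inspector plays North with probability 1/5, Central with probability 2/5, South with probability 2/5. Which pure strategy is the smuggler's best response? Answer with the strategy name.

Route-1

If the smuggler plays Route-1, the inspector's expected payoff is (1/5)·7 + (2/5)·(-5) + (2/5)·1 = -1/5.
If the smuggler plays Route-2, the inspector's expected payoff is (1/5)·(-2) + (2/5)·5 + (2/5)·(-3) = 2/5.
If the smuggler plays Route-3, the inspector's expected payoff is (1/5)·1 + (2/5)·8 + (2/5)·(-4) = 9/5.
The smuggler minimizes the inspector's payoff; the smallest is -1/5, so the best response is Route-1.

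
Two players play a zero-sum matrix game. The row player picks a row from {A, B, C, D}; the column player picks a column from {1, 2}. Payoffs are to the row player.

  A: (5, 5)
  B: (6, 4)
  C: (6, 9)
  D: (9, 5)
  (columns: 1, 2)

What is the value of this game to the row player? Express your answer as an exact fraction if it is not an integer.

Row minima: A → 5, B → 4, C → 6, D → 5; maximin = 6.
Column maxima: 1 → 9, 2 → 9; minimax = 9.
6 ≠ 9, so there is no saddle point; optimal play is mixed.
A is strictly dominated by C, so the row player never plays it.
B is strictly dominated by D, so the row player never plays it.
On the remaining 2×2 (C, D vs 1, 2):
Let the row player play C with probability p. Expected payoff against 1: 6p + 9(1−p) = −3p + 9; against 2: 9p + 5(1−p) = 4p + 5.
Setting these equal: −3p + 9 = 4p + 5 ⇒ −7p = -4 ⇒ p = 4/7, and the value is (-3)·(4/7) + 9 = 51/7.
For the column player: with q = P(1), equating C's and D's payoffs gives −3q + 9 = 4q + 5 ⇒ q = 4/7.

51/7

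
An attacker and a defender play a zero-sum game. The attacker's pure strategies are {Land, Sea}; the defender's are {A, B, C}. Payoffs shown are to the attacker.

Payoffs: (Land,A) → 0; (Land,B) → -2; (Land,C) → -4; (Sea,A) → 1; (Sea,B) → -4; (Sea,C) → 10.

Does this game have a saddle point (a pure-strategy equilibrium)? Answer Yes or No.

No

Row minima: Land → -4, Sea → -4; maximin = -4.
Column maxima: A → 1, B → -2, C → 10; minimax = -2.
-4 ≠ -2, so no pure-strategy equilibrium exists.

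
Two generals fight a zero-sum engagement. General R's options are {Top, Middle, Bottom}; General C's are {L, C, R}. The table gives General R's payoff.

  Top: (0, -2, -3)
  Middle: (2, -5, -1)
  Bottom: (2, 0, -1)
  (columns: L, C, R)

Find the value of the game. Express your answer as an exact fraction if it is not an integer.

Row minima: Top → -3, Middle → -5, Bottom → -1; maximin = -1.
Column maxima: L → 2, C → 0, R → -1; minimax = -1.
Since maximin = minimax = -1, there is a saddle point and the value is -1.

-1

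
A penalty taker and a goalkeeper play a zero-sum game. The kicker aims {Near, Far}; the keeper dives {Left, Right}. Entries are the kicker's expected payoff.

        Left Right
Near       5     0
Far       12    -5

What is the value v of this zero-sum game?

0

Row minima: Near → 0, Far → -5; maximin = 0.
Column maxima: Left → 12, Right → 0; minimax = 0.
Since maximin = minimax = 0, there is a saddle point and the value is 0.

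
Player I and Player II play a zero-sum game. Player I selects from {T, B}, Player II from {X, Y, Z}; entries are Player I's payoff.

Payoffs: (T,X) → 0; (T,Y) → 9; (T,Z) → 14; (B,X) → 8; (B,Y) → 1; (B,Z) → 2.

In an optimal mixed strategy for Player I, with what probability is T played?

7/16

Row minima: T → 0, B → 1; maximin = 1.
Column maxima: X → 8, Y → 9, Z → 14; minimax = 8.
1 ≠ 8, so there is no saddle point; optimal play is mixed.
Z is strictly dominated by Y (it gives Player I strictly more in every row), so Player II never plays it.
On the remaining 2×2 (T, B vs X, Y):
Let Player I play T with probability p. Expected payoff against X: 0p + 8(1−p) = −8p + 8; against Y: 9p + 1(1−p) = 8p + 1.
Setting these equal: −8p + 8 = 8p + 1 ⇒ −16p = -7 ⇒ p = 7/16, and the value is (-8)·(7/16) + 8 = 9/2.
For Player II: with q = P(X), equating T's and B's payoffs gives −9q + 9 = 7q + 1 ⇒ q = 1/2.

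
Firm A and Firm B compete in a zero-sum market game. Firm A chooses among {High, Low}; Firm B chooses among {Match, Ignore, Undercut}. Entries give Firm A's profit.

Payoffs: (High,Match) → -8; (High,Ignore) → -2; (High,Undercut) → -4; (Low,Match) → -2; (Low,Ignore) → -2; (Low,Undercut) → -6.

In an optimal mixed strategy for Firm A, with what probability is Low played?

1/2

Row minima: High → -8, Low → -6; maximin = -6.
Column maxima: Match → -2, Ignore → -2, Undercut → -4; minimax = -4.
-6 ≠ -4, so there is no saddle point; optimal play is mixed.
Ignore is strictly dominated by Undercut (it gives Firm A strictly more in every row), so Firm B never plays it.
On the remaining 2×2 (High, Low vs Match, Undercut):
Let Firm A play High with probability p. Expected payoff against Match: (-8)p + (-2)(1−p) = −6p − 2; against Undercut: (-4)p + (-6)(1−p) = 2p − 6.
Setting these equal: −6p − 2 = 2p − 6 ⇒ −8p = -4 ⇒ p = 1/2, and the value is (-6)·(1/2) − 2 = -5.
For Firm B: with q = P(Match), equating High's and Low's payoffs gives −4q − 4 = 4q − 6 ⇒ q = 1/4.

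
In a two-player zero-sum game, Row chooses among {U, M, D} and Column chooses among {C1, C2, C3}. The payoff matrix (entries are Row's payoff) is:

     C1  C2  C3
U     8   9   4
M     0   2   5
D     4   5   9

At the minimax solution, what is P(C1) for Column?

Row minima: U → 4, M → 0, D → 4; maximin = 4.
Column maxima: C1 → 8, C2 → 9, C3 → 9; minimax = 8.
4 ≠ 8, so there is no saddle point; optimal play is mixed.
M is strictly dominated by D, so Row never plays it.
C2 is strictly dominated by C1 (it gives Row strictly more in every row), so Column never plays it.
On the remaining 2×2 (U, D vs C1, C3):
Let Row play U with probability p. Expected payoff against C1: 8p + 4(1−p) = 4p + 4; against C3: 4p + 9(1−p) = −5p + 9.
Setting these equal: 4p + 4 = −5p + 9 ⇒ 9p = 5 ⇒ p = 5/9, and the value is (4)·(5/9) + 4 = 56/9.
For Column: with q = P(C1), equating U's and D's payoffs gives 4q + 4 = −5q + 9 ⇒ q = 5/9.

5/9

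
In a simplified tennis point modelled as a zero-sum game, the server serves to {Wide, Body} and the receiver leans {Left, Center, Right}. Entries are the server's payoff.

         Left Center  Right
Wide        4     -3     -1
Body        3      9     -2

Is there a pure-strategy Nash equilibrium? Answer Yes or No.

Row minima: Wide → -3, Body → -2; maximin = -2.
Column maxima: Left → 4, Center → 9, Right → -1; minimax = -1.
-2 ≠ -1, so no pure-strategy equilibrium exists.

No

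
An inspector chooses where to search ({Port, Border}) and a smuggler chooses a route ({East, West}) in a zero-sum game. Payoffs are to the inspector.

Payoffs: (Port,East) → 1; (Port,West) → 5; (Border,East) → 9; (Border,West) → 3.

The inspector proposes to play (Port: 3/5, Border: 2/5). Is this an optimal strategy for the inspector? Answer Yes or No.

Yes

Against East this mix gives (3/5)·1 + (2/5)·9 = 21/5.
Against West this mix gives (3/5)·5 + (2/5)·3 = 21/5.
All of the smuggler's active replies (East, West) yield 21/5, and no column does worse for the inspector. The mix makes the smuggler indifferent and guarantees 21/5, so it is optimal.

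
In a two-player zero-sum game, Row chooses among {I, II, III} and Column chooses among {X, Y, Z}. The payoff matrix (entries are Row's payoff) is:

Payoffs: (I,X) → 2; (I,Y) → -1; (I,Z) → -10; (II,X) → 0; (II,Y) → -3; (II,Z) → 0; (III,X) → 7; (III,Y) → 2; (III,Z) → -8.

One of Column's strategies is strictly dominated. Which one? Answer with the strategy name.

Y holds Row's payoff strictly below X in every row: -1 < 2, -3 < 0, 2 < 7.
So X is strictly dominated for Column.

X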